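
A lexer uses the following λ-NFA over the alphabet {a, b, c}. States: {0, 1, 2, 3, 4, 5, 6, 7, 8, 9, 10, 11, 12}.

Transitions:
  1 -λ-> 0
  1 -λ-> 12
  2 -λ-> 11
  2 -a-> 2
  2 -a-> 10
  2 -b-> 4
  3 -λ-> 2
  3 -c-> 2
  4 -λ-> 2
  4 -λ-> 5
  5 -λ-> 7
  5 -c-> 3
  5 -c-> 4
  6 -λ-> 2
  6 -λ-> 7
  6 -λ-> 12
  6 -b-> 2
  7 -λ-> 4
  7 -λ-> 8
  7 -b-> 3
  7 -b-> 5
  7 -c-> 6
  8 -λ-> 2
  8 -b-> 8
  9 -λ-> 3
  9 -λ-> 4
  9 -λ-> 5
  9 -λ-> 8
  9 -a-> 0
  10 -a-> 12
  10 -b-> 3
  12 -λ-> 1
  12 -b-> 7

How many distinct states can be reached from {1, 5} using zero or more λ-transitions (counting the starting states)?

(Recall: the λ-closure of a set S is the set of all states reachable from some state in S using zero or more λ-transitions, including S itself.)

9

Start with {1, 5}.
From 1 via λ: add 0, 12.
From 5 via λ: add 7.
From 7 via λ: add 4, 8.
From 4 via λ: add 2.
From 2 via λ: add 11.
λ-closure = {0, 1, 2, 4, 5, 7, 8, 11, 12}, which has 9 states.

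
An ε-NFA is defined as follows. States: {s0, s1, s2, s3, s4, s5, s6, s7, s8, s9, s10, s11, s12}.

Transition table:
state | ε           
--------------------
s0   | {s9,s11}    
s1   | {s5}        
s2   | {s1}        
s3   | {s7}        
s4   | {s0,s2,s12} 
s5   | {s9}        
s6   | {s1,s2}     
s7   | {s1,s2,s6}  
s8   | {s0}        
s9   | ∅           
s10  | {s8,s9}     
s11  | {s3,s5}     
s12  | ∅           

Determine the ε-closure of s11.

{s1, s2, s3, s5, s6, s7, s9, s11}

Start with {s11}.
From s11 via ε: add s3, s5.
From s3 via ε: add s7.
From s5 via ε: add s9.
From s7 via ε: add s1, s2, s6.
No new states can be added; the closed set is {s1, s2, s3, s5, s6, s7, s9, s11}.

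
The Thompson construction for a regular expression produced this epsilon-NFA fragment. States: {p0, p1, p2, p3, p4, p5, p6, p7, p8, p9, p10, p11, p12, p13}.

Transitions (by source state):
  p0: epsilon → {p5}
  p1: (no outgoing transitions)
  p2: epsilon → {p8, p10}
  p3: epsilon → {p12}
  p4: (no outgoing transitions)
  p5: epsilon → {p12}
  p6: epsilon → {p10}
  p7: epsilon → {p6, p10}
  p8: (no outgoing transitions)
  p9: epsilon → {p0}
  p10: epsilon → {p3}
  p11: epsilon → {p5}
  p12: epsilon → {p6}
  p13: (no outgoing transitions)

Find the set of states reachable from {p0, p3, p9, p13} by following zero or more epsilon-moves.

{p0, p3, p5, p6, p9, p10, p12, p13}

Start with {p0, p3, p9, p13}.
From p0 via epsilon: add p5.
From p3 via epsilon: add p12.
From p12 via epsilon: add p6.
From p6 via epsilon: add p10.
No new states can be added; the closed set is {p0, p3, p5, p6, p9, p10, p12, p13}.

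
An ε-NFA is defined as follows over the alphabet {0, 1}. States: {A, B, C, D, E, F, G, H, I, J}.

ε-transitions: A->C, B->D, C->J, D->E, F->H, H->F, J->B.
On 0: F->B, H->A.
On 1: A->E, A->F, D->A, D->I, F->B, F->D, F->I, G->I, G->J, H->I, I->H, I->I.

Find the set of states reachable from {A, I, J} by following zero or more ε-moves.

Start with {A, I, J}.
From A via ε: add C.
From J via ε: add B.
From B via ε: add D.
From D via ε: add E.
No new states can be added; the closed set is {A, B, C, D, E, I, J}.

{A, B, C, D, E, I, J}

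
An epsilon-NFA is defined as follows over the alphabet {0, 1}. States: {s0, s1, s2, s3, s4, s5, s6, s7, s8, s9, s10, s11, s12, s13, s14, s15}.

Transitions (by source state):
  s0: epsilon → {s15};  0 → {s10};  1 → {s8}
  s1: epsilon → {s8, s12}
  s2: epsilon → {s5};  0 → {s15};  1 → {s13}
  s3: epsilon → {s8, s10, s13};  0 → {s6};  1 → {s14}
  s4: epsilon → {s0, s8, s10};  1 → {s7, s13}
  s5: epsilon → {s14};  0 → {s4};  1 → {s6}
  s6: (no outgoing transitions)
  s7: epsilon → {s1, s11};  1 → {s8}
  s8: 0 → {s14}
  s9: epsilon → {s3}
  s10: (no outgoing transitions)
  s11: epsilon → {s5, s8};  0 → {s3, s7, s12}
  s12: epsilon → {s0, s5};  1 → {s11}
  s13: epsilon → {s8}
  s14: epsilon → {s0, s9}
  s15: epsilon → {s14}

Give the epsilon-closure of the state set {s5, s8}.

Start with {s5, s8}.
From s5 via epsilon: add s14.
From s14 via epsilon: add s0, s9.
From s0 via epsilon: add s15.
From s9 via epsilon: add s3.
From s3 via epsilon: add s10, s13.
No new states can be added; the closed set is {s0, s3, s5, s8, s9, s10, s13, s14, s15}.

{s0, s3, s5, s8, s9, s10, s13, s14, s15}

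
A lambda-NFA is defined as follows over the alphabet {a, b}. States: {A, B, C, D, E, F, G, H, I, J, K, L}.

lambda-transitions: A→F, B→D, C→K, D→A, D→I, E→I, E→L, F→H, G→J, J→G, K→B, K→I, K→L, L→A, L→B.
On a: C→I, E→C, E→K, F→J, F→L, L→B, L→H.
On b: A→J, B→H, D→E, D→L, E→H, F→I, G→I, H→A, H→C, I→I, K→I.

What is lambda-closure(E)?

Start with {E}.
From E via lambda: add I, L.
From L via lambda: add A, B.
From A via lambda: add F.
From B via lambda: add D.
From F via lambda: add H.
No new states can be added; the closed set is {A, B, D, E, F, H, I, L}.

{A, B, D, E, F, H, I, L}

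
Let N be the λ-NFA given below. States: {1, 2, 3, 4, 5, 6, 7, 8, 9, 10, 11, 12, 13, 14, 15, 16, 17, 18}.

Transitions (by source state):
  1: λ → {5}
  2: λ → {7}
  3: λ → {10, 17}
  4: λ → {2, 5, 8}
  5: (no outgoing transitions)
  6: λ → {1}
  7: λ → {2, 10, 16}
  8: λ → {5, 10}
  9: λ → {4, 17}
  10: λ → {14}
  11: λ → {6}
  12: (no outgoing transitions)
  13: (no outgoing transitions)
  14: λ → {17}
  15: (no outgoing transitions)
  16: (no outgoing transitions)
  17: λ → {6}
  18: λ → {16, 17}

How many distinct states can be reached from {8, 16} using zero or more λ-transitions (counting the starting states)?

8

Start with {8, 16}.
From 8 via λ: add 5, 10.
From 10 via λ: add 14.
From 14 via λ: add 17.
From 17 via λ: add 6.
From 6 via λ: add 1.
λ-closure = {1, 5, 6, 8, 10, 14, 16, 17}, which has 8 states.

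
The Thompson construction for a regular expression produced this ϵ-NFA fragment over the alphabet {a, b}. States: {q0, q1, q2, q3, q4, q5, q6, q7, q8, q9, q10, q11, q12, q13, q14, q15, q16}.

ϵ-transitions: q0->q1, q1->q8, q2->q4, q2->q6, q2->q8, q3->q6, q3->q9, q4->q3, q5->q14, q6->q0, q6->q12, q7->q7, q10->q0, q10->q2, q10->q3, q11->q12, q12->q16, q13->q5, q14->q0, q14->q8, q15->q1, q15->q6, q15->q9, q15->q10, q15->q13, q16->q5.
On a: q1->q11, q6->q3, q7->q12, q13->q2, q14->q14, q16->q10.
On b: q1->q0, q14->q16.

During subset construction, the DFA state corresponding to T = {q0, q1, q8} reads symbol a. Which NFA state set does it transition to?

{q0, q1, q5, q8, q11, q12, q14, q16}

q1 on a → {q11}.
No a-transition from q0, q8.
Union after reading a: {q11}.
Now take the ϵ-closure:
From q11 via ϵ: add q12.
From q12 via ϵ: add q16.
From q16 via ϵ: add q5.
From q5 via ϵ: add q14.
From q14 via ϵ: add q0, q8.
From q0 via ϵ: add q1.
No new states can be added; the closed set is {q0, q1, q5, q8, q11, q12, q14, q16}.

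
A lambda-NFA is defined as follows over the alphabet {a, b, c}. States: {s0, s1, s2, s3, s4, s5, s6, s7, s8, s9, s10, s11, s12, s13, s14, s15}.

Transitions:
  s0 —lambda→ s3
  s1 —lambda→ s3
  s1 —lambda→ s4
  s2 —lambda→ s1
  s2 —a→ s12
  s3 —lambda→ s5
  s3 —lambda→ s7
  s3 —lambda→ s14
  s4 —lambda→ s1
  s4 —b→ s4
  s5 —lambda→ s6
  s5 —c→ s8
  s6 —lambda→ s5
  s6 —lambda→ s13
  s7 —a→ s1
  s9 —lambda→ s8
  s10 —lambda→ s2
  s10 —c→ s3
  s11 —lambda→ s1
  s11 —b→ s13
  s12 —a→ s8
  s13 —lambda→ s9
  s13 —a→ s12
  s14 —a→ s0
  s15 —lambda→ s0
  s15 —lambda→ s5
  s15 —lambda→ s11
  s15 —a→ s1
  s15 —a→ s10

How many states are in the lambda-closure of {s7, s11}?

Start with {s7, s11}.
From s11 via lambda: add s1.
From s1 via lambda: add s3, s4.
From s3 via lambda: add s5, s14.
From s5 via lambda: add s6.
From s6 via lambda: add s13.
From s13 via lambda: add s9.
From s9 via lambda: add s8.
lambda-closure = {s1, s3, s4, s5, s6, s7, s8, s9, s11, s13, s14}, which has 11 states.

11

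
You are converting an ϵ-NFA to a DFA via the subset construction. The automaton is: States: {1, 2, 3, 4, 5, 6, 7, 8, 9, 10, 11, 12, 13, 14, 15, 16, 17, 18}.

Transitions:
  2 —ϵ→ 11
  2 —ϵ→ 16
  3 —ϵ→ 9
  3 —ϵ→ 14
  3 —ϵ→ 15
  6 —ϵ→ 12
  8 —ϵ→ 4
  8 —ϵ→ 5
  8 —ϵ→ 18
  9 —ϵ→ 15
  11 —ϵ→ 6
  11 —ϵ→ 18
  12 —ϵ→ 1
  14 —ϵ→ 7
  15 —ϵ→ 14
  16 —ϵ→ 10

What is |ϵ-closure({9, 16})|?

6

Start with {9, 16}.
From 9 via ϵ: add 15.
From 16 via ϵ: add 10.
From 15 via ϵ: add 14.
From 14 via ϵ: add 7.
ϵ-closure = {7, 9, 10, 14, 15, 16}, which has 6 states.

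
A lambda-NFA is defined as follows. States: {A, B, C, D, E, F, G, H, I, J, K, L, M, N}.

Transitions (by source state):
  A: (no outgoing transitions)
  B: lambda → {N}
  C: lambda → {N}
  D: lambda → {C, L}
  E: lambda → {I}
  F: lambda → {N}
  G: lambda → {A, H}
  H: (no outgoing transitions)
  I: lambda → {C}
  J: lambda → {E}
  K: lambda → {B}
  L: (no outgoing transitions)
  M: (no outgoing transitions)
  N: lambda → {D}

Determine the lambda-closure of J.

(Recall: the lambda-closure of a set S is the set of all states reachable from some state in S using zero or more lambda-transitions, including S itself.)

{C, D, E, I, J, L, N}

Start with {J}.
From J via lambda: add E.
From E via lambda: add I.
From I via lambda: add C.
From C via lambda: add N.
From N via lambda: add D.
From D via lambda: add L.
No new states can be added; the closed set is {C, D, E, I, J, L, N}.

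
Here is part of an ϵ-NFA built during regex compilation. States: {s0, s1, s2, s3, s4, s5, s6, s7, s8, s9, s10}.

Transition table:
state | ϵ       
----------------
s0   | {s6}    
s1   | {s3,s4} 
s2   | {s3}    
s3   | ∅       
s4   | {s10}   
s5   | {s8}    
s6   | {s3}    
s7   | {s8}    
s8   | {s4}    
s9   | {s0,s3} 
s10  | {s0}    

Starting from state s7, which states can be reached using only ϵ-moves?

Start with {s7}.
From s7 via ϵ: add s8.
From s8 via ϵ: add s4.
From s4 via ϵ: add s10.
From s10 via ϵ: add s0.
From s0 via ϵ: add s6.
From s6 via ϵ: add s3.
No new states can be added; the closed set is {s0, s3, s4, s6, s7, s8, s10}.

{s0, s3, s4, s6, s7, s8, s10}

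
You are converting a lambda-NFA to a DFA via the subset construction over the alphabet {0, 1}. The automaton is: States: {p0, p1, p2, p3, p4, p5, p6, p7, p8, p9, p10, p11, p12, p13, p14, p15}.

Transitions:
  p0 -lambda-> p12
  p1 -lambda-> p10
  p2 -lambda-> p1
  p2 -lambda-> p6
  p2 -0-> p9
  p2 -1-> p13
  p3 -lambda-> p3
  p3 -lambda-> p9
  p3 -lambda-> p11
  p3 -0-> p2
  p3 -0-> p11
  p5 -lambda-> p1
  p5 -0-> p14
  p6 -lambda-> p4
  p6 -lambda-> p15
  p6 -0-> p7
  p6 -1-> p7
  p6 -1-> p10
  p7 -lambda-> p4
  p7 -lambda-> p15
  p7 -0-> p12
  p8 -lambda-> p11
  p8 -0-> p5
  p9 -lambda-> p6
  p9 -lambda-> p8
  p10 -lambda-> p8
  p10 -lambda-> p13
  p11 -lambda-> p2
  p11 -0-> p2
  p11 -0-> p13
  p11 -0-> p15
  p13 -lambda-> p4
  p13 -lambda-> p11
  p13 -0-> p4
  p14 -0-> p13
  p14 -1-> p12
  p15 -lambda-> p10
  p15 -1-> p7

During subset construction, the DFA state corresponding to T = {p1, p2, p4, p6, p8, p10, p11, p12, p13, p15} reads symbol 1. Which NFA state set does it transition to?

{p1, p2, p4, p6, p7, p8, p10, p11, p13, p15}

p2 on 1 → {p13}.
p6 on 1 → {p7, p10}.
p15 on 1 → {p7}.
No 1-transition from p1, p4, p8, p10, p11, p12, p13.
Union after reading 1: {p7, p10, p13}.
Now take the lambda-closure:
From p7 via lambda: add p4, p15.
From p10 via lambda: add p8.
From p13 via lambda: add p11.
From p11 via lambda: add p2.
From p2 via lambda: add p1, p6.
No new states can be added; the closed set is {p1, p2, p4, p6, p7, p8, p10, p11, p13, p15}.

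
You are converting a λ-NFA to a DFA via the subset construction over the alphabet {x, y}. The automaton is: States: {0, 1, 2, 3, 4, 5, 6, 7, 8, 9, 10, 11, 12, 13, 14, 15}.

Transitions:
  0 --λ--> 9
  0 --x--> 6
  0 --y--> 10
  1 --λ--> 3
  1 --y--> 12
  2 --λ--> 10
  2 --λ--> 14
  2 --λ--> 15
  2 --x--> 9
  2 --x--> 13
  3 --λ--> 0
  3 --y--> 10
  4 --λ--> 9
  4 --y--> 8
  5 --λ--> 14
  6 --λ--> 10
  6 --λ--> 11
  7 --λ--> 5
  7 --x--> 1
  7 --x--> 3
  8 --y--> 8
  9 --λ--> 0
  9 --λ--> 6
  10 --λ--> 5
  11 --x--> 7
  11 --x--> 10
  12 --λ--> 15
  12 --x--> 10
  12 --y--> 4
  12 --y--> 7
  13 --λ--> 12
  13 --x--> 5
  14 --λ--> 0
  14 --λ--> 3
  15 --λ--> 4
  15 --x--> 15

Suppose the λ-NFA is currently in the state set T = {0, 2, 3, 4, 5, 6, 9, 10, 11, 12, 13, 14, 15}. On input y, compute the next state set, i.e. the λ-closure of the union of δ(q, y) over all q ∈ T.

{0, 3, 4, 5, 6, 7, 8, 9, 10, 11, 14}

0 on y → {10}.
3 on y → {10}.
4 on y → {8}.
12 on y → {4, 7}.
No y-transition from 2, 5, 6, 9, 10, 11, 13, 14, 15.
Union after reading y: {4, 7, 8, 10}.
Now take the λ-closure:
From 4 via λ: add 9.
From 7 via λ: add 5.
From 5 via λ: add 14.
From 9 via λ: add 0, 6.
From 6 via λ: add 11.
From 14 via λ: add 3.
No new states can be added; the closed set is {0, 3, 4, 5, 6, 7, 8, 9, 10, 11, 14}.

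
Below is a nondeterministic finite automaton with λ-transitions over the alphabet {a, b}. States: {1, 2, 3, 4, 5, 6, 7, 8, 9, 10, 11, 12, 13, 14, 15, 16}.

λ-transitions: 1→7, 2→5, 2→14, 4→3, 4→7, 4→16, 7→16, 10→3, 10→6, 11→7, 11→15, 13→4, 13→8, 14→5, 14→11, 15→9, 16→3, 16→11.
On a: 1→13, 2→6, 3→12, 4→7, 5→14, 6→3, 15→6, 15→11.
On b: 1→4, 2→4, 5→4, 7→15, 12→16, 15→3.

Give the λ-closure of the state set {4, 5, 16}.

Start with {4, 5, 16}.
From 4 via λ: add 3, 7.
From 16 via λ: add 11.
From 11 via λ: add 15.
From 15 via λ: add 9.
No new states can be added; the closed set is {3, 4, 5, 7, 9, 11, 15, 16}.

{3, 4, 5, 7, 9, 11, 15, 16}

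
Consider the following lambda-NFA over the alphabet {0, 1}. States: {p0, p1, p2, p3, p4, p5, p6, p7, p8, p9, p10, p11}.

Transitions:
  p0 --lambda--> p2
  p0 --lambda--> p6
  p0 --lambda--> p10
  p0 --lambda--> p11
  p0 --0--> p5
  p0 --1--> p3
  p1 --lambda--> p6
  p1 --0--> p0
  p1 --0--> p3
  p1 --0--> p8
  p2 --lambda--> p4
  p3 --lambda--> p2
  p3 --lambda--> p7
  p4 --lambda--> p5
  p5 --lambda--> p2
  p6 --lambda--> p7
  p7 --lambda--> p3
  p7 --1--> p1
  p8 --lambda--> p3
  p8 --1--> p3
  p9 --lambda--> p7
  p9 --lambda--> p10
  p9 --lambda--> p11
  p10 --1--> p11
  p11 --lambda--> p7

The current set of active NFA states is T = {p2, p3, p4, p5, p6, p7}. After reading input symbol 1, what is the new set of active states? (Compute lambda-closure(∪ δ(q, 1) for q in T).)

p7 on 1 → {p1}.
No 1-transition from p2, p3, p4, p5, p6.
Union after reading 1: {p1}.
Now take the lambda-closure:
From p1 via lambda: add p6.
From p6 via lambda: add p7.
From p7 via lambda: add p3.
From p3 via lambda: add p2.
From p2 via lambda: add p4.
From p4 via lambda: add p5.
No new states can be added; the closed set is {p1, p2, p3, p4, p5, p6, p7}.

{p1, p2, p3, p4, p5, p6, p7}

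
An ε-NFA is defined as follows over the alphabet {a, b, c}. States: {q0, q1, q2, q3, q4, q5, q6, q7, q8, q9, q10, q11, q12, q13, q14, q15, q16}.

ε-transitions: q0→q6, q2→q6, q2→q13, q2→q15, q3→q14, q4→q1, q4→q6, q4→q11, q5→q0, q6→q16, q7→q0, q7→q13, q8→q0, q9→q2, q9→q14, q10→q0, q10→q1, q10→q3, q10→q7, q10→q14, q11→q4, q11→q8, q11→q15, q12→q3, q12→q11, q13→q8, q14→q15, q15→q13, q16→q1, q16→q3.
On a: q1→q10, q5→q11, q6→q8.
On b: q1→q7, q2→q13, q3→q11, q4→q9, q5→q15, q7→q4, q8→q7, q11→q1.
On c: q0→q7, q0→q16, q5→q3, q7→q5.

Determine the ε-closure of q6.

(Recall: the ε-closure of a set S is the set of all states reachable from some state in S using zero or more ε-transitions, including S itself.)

Start with {q6}.
From q6 via ε: add q16.
From q16 via ε: add q1, q3.
From q3 via ε: add q14.
From q14 via ε: add q15.
From q15 via ε: add q13.
From q13 via ε: add q8.
From q8 via ε: add q0.
No new states can be added; the closed set is {q0, q1, q3, q6, q8, q13, q14, q15, q16}.

{q0, q1, q3, q6, q8, q13, q14, q15, q16}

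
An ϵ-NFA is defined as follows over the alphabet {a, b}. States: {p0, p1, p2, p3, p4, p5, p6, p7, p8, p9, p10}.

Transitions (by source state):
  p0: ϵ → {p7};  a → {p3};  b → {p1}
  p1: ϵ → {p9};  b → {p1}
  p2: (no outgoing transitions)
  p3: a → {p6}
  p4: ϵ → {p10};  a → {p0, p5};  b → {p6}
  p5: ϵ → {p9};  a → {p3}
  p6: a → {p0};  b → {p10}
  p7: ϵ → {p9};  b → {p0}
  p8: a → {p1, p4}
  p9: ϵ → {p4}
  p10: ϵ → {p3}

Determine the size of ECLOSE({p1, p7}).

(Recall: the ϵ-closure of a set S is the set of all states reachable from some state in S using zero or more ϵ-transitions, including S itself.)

6

Start with {p1, p7}.
From p1 via ϵ: add p9.
From p9 via ϵ: add p4.
From p4 via ϵ: add p10.
From p10 via ϵ: add p3.
ϵ-closure = {p1, p3, p4, p7, p9, p10}, which has 6 states.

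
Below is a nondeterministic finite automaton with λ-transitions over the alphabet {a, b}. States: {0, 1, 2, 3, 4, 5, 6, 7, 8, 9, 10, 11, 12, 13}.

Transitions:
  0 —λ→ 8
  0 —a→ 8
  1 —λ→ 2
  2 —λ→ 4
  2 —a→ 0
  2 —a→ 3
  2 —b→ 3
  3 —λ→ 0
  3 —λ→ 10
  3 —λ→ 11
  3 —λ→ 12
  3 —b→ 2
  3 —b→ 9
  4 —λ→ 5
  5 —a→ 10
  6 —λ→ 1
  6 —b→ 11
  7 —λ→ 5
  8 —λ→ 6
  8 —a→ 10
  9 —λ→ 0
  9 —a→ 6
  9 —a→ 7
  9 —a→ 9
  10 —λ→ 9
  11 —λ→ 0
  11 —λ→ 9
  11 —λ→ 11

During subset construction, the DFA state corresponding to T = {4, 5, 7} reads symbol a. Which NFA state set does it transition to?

{0, 1, 2, 4, 5, 6, 8, 9, 10}

5 on a → {10}.
No a-transition from 4, 7.
Union after reading a: {10}.
Now take the λ-closure:
From 10 via λ: add 9.
From 9 via λ: add 0.
From 0 via λ: add 8.
From 8 via λ: add 6.
From 6 via λ: add 1.
From 1 via λ: add 2.
From 2 via λ: add 4.
From 4 via λ: add 5.
No new states can be added; the closed set is {0, 1, 2, 4, 5, 6, 8, 9, 10}.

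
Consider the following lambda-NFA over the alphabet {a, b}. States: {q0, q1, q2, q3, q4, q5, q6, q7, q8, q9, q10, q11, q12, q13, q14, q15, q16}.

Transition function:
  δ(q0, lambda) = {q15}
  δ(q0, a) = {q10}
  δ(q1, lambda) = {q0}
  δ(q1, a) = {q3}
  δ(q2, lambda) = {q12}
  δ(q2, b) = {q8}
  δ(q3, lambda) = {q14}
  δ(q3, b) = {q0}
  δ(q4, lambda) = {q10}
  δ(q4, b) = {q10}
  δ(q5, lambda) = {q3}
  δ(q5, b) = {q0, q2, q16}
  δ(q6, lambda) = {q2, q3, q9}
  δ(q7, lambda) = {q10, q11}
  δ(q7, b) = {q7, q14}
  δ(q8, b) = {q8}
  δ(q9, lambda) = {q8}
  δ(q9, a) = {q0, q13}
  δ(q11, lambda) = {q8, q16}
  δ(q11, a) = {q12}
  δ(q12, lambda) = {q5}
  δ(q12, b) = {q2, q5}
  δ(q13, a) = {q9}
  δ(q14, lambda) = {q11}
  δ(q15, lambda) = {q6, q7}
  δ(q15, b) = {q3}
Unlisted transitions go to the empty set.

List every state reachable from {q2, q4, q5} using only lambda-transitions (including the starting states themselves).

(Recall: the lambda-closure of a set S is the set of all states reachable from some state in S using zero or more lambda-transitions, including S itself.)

Start with {q2, q4, q5}.
From q2 via lambda: add q12.
From q4 via lambda: add q10.
From q5 via lambda: add q3.
From q3 via lambda: add q14.
From q14 via lambda: add q11.
From q11 via lambda: add q8, q16.
No new states can be added; the closed set is {q2, q3, q4, q5, q8, q10, q11, q12, q14, q16}.

{q2, q3, q4, q5, q8, q10, q11, q12, q14, q16}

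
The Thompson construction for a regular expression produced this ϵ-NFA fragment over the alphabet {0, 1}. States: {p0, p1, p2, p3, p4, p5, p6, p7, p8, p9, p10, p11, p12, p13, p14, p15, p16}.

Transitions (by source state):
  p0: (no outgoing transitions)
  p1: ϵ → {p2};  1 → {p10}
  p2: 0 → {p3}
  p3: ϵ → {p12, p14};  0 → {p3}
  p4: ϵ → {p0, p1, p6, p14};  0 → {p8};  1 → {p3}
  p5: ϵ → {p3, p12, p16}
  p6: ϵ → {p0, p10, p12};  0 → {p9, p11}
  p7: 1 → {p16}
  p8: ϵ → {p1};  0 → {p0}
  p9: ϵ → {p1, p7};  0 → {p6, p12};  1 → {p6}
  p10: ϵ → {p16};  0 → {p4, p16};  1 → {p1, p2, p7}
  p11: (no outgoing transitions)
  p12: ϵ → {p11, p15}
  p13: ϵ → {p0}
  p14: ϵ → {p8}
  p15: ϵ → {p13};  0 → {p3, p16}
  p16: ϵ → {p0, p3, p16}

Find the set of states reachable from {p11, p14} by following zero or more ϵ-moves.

{p1, p2, p8, p11, p14}

Start with {p11, p14}.
From p14 via ϵ: add p8.
From p8 via ϵ: add p1.
From p1 via ϵ: add p2.
No new states can be added; the closed set is {p1, p2, p8, p11, p14}.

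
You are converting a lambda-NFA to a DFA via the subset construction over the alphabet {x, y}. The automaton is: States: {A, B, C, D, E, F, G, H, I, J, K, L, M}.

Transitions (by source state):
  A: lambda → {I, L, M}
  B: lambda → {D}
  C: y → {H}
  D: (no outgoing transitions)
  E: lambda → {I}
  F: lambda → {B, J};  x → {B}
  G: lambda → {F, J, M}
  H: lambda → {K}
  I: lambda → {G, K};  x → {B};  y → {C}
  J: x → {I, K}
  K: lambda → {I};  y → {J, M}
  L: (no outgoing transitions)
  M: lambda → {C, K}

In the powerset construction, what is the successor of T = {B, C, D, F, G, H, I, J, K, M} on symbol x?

F on x → {B}.
I on x → {B}.
J on x → {I, K}.
No x-transition from B, C, D, G, H, K, M.
Union after reading x: {B, I, K}.
Now take the lambda-closure:
From B via lambda: add D.
From I via lambda: add G.
From G via lambda: add F, J, M.
From M via lambda: add C.
No new states can be added; the closed set is {B, C, D, F, G, I, J, K, M}.

{B, C, D, F, G, I, J, K, M}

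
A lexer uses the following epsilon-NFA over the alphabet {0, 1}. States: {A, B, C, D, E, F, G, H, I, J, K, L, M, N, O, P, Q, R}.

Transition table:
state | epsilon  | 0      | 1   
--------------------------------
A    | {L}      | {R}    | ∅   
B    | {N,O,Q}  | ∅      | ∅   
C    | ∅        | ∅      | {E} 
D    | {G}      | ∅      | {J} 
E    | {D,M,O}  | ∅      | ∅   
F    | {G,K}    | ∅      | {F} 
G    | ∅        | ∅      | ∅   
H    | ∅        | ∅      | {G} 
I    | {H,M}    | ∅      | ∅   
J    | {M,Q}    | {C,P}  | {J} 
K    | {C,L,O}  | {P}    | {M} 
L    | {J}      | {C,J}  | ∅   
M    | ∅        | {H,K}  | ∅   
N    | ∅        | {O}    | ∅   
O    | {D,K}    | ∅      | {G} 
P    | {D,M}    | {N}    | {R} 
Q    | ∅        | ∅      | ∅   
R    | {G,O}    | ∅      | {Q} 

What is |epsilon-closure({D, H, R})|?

11

Start with {D, H, R}.
From D via epsilon: add G.
From R via epsilon: add O.
From O via epsilon: add K.
From K via epsilon: add C, L.
From L via epsilon: add J.
From J via epsilon: add M, Q.
epsilon-closure = {C, D, G, H, J, K, L, M, O, Q, R}, which has 11 states.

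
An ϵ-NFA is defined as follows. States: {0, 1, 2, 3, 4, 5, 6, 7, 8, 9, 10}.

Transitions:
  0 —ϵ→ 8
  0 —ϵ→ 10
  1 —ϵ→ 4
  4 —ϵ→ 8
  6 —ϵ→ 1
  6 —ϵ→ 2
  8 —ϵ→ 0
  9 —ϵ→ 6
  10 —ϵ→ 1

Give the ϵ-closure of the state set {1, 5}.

{0, 1, 4, 5, 8, 10}

Start with {1, 5}.
From 1 via ϵ: add 4.
From 4 via ϵ: add 8.
From 8 via ϵ: add 0.
From 0 via ϵ: add 10.
No new states can be added; the closed set is {0, 1, 4, 5, 8, 10}.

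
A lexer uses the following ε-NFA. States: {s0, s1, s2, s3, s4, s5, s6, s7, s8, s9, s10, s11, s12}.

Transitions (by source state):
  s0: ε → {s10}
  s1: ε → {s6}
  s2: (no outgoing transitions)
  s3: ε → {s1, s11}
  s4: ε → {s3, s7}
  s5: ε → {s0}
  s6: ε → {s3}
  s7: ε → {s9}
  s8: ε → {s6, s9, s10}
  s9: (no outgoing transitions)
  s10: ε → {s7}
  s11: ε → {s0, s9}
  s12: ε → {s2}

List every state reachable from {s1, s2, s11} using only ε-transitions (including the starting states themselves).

Start with {s1, s2, s11}.
From s1 via ε: add s6.
From s11 via ε: add s0, s9.
From s0 via ε: add s10.
From s6 via ε: add s3.
From s10 via ε: add s7.
No new states can be added; the closed set is {s0, s1, s2, s3, s6, s7, s9, s10, s11}.

{s0, s1, s2, s3, s6, s7, s9, s10, s11}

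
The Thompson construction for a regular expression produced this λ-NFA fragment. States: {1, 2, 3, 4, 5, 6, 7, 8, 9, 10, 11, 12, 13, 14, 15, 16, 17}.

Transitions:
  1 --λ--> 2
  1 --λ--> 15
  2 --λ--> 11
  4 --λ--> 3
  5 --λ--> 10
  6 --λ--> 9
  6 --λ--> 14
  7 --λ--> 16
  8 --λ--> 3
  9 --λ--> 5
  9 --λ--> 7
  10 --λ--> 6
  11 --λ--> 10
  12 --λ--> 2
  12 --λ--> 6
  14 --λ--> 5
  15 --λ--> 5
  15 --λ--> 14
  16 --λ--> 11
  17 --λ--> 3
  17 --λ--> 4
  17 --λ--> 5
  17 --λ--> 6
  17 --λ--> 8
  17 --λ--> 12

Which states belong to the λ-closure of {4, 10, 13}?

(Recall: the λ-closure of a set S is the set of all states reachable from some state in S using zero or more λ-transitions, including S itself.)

Start with {4, 10, 13}.
From 4 via λ: add 3.
From 10 via λ: add 6.
From 6 via λ: add 9, 14.
From 9 via λ: add 5, 7.
From 7 via λ: add 16.
From 16 via λ: add 11.
No new states can be added; the closed set is {3, 4, 5, 6, 7, 9, 10, 11, 13, 14, 16}.

{3, 4, 5, 6, 7, 9, 10, 11, 13, 14, 16}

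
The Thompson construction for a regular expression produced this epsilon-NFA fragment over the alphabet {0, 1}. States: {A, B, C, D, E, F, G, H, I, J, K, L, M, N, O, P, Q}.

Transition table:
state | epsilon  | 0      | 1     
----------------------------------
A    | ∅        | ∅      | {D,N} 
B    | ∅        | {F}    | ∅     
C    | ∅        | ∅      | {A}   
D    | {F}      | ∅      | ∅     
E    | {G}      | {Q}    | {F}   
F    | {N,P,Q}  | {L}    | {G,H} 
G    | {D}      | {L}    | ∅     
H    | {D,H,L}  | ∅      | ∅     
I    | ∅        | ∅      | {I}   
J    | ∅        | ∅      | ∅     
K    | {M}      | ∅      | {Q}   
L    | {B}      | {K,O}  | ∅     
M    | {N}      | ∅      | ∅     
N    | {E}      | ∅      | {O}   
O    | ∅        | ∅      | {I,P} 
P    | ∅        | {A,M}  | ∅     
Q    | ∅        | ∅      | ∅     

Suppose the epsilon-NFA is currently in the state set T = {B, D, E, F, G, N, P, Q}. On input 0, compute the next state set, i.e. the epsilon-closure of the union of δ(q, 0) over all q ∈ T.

{A, B, D, E, F, G, L, M, N, P, Q}

B on 0 → {F}.
E on 0 → {Q}.
F on 0 → {L}.
G on 0 → {L}.
P on 0 → {A, M}.
No 0-transition from D, N, Q.
Union after reading 0: {A, F, L, M, Q}.
Now take the epsilon-closure:
From F via epsilon: add N, P.
From L via epsilon: add B.
From N via epsilon: add E.
From E via epsilon: add G.
From G via epsilon: add D.
No new states can be added; the closed set is {A, B, D, E, F, G, L, M, N, P, Q}.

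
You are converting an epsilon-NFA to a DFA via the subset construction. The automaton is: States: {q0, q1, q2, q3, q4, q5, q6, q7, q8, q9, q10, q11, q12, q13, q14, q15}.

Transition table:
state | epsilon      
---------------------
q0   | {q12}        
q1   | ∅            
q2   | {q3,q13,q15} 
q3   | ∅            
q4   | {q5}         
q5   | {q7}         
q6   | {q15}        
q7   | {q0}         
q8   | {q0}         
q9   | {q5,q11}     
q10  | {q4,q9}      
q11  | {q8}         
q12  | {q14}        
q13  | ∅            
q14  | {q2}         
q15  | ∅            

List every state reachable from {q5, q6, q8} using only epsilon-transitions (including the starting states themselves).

Start with {q5, q6, q8}.
From q5 via epsilon: add q7.
From q6 via epsilon: add q15.
From q8 via epsilon: add q0.
From q0 via epsilon: add q12.
From q12 via epsilon: add q14.
From q14 via epsilon: add q2.
From q2 via epsilon: add q3, q13.
No new states can be added; the closed set is {q0, q2, q3, q5, q6, q7, q8, q12, q13, q14, q15}.

{q0, q2, q3, q5, q6, q7, q8, q12, q13, q14, q15}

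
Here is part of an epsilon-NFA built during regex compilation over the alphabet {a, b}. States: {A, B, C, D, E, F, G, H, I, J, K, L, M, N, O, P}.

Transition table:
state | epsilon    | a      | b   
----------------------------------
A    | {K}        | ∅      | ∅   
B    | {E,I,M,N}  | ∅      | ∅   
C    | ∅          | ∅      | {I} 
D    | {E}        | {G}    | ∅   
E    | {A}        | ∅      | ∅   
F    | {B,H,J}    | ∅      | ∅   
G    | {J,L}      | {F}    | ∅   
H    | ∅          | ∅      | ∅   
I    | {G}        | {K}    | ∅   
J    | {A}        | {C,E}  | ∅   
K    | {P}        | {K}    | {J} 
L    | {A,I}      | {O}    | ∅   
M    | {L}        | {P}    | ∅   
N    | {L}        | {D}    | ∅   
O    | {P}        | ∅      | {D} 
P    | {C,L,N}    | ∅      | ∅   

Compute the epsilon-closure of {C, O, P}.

Start with {C, O, P}.
From P via epsilon: add L, N.
From L via epsilon: add A, I.
From A via epsilon: add K.
From I via epsilon: add G.
From G via epsilon: add J.
No new states can be added; the closed set is {A, C, G, I, J, K, L, N, O, P}.

{A, C, G, I, J, K, L, N, O, P}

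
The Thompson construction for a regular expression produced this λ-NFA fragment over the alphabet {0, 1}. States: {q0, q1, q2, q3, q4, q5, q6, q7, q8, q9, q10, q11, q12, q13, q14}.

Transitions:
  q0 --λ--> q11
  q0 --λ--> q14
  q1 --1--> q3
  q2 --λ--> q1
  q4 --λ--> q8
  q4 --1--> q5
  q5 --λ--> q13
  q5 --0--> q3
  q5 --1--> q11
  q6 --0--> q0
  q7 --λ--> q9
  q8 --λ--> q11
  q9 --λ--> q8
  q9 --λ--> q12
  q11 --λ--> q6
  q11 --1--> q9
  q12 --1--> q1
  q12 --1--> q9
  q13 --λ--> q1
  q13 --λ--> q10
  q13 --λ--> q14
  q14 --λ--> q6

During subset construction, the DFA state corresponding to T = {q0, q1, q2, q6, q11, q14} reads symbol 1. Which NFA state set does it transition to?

{q3, q6, q8, q9, q11, q12}

q1 on 1 → {q3}.
q11 on 1 → {q9}.
No 1-transition from q0, q2, q6, q14.
Union after reading 1: {q3, q9}.
Now take the λ-closure:
From q9 via λ: add q8, q12.
From q8 via λ: add q11.
From q11 via λ: add q6.
No new states can be added; the closed set is {q3, q6, q8, q9, q11, q12}.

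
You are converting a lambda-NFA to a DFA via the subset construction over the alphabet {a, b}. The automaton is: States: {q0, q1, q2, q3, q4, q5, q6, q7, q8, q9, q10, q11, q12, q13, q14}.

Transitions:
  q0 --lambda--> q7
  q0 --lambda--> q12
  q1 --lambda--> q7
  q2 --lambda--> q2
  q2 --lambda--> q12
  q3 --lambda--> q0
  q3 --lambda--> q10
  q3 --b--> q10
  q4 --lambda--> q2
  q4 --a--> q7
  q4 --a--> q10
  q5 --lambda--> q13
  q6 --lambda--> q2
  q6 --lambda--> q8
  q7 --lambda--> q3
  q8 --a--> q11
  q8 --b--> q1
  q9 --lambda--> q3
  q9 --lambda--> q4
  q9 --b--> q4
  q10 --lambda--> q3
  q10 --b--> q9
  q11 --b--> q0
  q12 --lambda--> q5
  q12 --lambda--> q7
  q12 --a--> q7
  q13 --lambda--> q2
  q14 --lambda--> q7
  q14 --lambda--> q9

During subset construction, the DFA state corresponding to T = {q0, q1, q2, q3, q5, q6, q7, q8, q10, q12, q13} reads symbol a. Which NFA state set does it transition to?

{q0, q2, q3, q5, q7, q10, q11, q12, q13}

q8 on a → {q11}.
q12 on a → {q7}.
No a-transition from q0, q1, q2, q3, q5, q6, q7, q10, q13.
Union after reading a: {q7, q11}.
Now take the lambda-closure:
From q7 via lambda: add q3.
From q3 via lambda: add q0, q10.
From q0 via lambda: add q12.
From q12 via lambda: add q5.
From q5 via lambda: add q13.
From q13 via lambda: add q2.
No new states can be added; the closed set is {q0, q2, q3, q5, q7, q10, q11, q12, q13}.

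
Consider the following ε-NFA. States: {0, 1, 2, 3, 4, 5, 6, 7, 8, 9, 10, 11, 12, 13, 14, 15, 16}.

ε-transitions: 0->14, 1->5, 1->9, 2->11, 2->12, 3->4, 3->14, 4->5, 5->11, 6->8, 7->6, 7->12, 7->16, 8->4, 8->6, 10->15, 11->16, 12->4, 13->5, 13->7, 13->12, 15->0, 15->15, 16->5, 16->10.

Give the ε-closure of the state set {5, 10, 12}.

{0, 4, 5, 10, 11, 12, 14, 15, 16}

Start with {5, 10, 12}.
From 5 via ε: add 11.
From 10 via ε: add 15.
From 12 via ε: add 4.
From 11 via ε: add 16.
From 15 via ε: add 0.
From 0 via ε: add 14.
No new states can be added; the closed set is {0, 4, 5, 10, 11, 12, 14, 15, 16}.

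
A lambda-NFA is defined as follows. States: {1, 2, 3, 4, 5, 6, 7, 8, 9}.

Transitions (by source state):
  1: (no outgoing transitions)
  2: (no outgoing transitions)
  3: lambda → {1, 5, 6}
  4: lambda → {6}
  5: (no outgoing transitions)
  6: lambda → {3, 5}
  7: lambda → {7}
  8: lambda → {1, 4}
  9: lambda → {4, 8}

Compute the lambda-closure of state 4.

{1, 3, 4, 5, 6}

Start with {4}.
From 4 via lambda: add 6.
From 6 via lambda: add 3, 5.
From 3 via lambda: add 1.
No new states can be added; the closed set is {1, 3, 4, 5, 6}.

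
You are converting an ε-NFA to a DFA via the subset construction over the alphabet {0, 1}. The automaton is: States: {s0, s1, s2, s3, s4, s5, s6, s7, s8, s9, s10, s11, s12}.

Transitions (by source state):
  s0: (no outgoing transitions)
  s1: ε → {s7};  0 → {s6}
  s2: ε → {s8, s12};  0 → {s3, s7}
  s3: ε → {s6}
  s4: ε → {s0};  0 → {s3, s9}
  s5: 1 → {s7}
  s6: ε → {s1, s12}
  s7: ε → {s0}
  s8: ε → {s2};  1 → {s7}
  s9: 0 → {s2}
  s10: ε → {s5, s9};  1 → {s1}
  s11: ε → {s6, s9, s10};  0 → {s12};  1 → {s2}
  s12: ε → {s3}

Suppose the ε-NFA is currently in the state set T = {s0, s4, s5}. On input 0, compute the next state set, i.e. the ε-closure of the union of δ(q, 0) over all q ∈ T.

{s0, s1, s3, s6, s7, s9, s12}

s4 on 0 → {s3, s9}.
No 0-transition from s0, s5.
Union after reading 0: {s3, s9}.
Now take the ε-closure:
From s3 via ε: add s6.
From s6 via ε: add s1, s12.
From s1 via ε: add s7.
From s7 via ε: add s0.
No new states can be added; the closed set is {s0, s1, s3, s6, s7, s9, s12}.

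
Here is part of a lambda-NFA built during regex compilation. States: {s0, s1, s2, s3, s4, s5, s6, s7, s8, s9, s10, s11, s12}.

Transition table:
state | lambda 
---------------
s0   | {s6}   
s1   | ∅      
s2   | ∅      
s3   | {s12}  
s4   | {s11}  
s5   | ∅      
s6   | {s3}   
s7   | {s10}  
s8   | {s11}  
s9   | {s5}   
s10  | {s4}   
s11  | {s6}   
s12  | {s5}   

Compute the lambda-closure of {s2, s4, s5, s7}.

Start with {s2, s4, s5, s7}.
From s4 via lambda: add s11.
From s7 via lambda: add s10.
From s11 via lambda: add s6.
From s6 via lambda: add s3.
From s3 via lambda: add s12.
No new states can be added; the closed set is {s2, s3, s4, s5, s6, s7, s10, s11, s12}.

{s2, s3, s4, s5, s6, s7, s10, s11, s12}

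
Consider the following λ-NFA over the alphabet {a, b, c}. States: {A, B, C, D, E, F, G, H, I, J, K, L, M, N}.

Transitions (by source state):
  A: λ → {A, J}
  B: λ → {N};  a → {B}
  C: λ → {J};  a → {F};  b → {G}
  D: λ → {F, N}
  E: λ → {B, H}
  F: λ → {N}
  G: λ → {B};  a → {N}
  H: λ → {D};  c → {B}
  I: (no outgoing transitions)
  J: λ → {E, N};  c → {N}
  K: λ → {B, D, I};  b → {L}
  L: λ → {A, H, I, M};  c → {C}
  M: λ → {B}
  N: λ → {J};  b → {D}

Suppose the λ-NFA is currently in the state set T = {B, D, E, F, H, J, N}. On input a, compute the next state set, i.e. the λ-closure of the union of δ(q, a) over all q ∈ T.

B on a → {B}.
No a-transition from D, E, F, H, J, N.
Union after reading a: {B}.
Now take the λ-closure:
From B via λ: add N.
From N via λ: add J.
From J via λ: add E.
From E via λ: add H.
From H via λ: add D.
From D via λ: add F.
No new states can be added; the closed set is {B, D, E, F, H, J, N}.

{B, D, E, F, H, J, N}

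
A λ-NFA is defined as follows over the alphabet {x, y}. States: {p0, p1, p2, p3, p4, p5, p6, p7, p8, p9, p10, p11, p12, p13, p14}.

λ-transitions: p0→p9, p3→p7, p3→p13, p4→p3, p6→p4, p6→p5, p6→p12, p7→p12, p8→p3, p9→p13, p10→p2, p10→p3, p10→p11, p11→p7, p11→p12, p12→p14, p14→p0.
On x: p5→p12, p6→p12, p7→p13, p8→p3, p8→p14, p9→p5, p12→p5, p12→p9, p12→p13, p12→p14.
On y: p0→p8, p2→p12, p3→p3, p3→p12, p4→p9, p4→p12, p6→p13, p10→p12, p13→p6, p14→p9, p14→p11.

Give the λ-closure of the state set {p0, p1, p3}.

Start with {p0, p1, p3}.
From p0 via λ: add p9.
From p3 via λ: add p7, p13.
From p7 via λ: add p12.
From p12 via λ: add p14.
No new states can be added; the closed set is {p0, p1, p3, p7, p9, p12, p13, p14}.

{p0, p1, p3, p7, p9, p12, p13, p14}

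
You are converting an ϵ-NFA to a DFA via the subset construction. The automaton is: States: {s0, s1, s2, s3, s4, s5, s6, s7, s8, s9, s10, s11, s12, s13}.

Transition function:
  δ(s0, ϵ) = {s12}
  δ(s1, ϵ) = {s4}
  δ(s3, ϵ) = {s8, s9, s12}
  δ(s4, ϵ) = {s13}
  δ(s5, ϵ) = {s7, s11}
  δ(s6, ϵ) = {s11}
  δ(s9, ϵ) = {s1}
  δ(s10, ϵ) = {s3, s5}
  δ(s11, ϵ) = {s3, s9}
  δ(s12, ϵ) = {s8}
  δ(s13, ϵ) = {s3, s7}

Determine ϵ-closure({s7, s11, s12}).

{s1, s3, s4, s7, s8, s9, s11, s12, s13}

Start with {s7, s11, s12}.
From s11 via ϵ: add s3, s9.
From s12 via ϵ: add s8.
From s9 via ϵ: add s1.
From s1 via ϵ: add s4.
From s4 via ϵ: add s13.
No new states can be added; the closed set is {s1, s3, s4, s7, s8, s9, s11, s12, s13}.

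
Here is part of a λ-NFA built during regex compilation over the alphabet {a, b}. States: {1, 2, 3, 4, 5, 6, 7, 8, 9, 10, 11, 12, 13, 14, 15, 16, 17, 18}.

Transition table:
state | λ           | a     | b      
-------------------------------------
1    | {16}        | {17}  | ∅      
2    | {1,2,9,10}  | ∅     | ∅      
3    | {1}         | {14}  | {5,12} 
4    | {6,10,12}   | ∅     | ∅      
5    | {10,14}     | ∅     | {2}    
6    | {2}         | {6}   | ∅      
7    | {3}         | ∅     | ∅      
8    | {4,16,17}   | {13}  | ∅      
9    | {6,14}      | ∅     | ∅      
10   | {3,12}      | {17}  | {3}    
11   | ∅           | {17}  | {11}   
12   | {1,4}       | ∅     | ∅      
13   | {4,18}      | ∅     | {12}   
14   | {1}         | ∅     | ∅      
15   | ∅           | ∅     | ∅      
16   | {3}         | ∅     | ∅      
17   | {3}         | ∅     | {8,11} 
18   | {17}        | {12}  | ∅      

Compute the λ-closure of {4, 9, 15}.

Start with {4, 9, 15}.
From 4 via λ: add 6, 10, 12.
From 9 via λ: add 14.
From 6 via λ: add 2.
From 10 via λ: add 3.
From 12 via λ: add 1.
From 1 via λ: add 16.
No new states can be added; the closed set is {1, 2, 3, 4, 6, 9, 10, 12, 14, 15, 16}.

{1, 2, 3, 4, 6, 9, 10, 12, 14, 15, 16}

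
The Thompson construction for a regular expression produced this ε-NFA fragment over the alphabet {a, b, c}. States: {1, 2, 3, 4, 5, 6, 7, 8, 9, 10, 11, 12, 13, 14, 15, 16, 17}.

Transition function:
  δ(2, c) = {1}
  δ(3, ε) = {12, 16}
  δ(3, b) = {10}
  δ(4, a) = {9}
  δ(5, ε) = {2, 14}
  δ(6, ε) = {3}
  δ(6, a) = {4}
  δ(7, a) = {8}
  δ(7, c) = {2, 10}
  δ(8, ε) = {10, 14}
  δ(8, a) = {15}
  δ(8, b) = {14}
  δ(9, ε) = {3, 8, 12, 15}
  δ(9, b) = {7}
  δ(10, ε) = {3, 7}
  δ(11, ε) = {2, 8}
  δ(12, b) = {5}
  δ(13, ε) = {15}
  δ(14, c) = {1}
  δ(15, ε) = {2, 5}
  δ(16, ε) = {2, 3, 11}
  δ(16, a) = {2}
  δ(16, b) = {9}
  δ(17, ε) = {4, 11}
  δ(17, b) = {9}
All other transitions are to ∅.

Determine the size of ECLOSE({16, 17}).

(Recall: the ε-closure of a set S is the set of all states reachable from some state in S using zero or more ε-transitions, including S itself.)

Start with {16, 17}.
From 16 via ε: add 2, 3, 11.
From 17 via ε: add 4.
From 3 via ε: add 12.
From 11 via ε: add 8.
From 8 via ε: add 10, 14.
From 10 via ε: add 7.
ε-closure = {2, 3, 4, 7, 8, 10, 11, 12, 14, 16, 17}, which has 11 states.

11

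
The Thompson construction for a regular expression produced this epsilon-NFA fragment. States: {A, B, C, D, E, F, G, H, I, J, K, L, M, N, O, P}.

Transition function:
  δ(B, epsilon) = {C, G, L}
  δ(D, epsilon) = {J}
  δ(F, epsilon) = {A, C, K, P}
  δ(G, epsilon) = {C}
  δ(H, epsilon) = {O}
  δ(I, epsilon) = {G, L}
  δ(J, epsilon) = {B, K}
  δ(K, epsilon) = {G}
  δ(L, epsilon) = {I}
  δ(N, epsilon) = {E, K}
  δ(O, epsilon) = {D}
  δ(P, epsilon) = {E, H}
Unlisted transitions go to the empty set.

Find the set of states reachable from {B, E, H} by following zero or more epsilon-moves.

{B, C, D, E, G, H, I, J, K, L, O}

Start with {B, E, H}.
From B via epsilon: add C, G, L.
From H via epsilon: add O.
From L via epsilon: add I.
From O via epsilon: add D.
From D via epsilon: add J.
From J via epsilon: add K.
No new states can be added; the closed set is {B, C, D, E, G, H, I, J, K, L, O}.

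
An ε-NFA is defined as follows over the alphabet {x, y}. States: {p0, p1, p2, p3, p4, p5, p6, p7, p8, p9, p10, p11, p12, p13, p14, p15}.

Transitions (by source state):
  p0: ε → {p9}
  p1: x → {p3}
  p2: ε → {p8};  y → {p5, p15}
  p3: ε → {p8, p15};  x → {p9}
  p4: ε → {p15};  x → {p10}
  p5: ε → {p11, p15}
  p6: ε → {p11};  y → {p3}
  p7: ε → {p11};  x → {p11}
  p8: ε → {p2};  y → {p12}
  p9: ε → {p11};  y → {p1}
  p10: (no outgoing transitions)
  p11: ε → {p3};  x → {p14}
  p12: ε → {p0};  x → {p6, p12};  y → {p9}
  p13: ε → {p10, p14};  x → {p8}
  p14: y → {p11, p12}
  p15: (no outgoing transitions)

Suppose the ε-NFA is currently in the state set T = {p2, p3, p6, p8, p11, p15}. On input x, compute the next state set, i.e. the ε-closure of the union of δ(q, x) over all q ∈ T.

{p2, p3, p8, p9, p11, p14, p15}

p3 on x → {p9}.
p11 on x → {p14}.
No x-transition from p2, p6, p8, p15.
Union after reading x: {p9, p14}.
Now take the ε-closure:
From p9 via ε: add p11.
From p11 via ε: add p3.
From p3 via ε: add p8, p15.
From p8 via ε: add p2.
No new states can be added; the closed set is {p2, p3, p8, p9, p11, p14, p15}.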